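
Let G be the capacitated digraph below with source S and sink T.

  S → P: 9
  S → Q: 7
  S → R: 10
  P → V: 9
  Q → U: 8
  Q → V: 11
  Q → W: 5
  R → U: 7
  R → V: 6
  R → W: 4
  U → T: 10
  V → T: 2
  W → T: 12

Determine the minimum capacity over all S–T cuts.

19

Augment S→P→V→T: bottleneck 2, flow now 2.
Augment S→Q→U→T: bottleneck 7, flow now 9.
Augment S→R→U→T: bottleneck 3, flow now 12.
Augment S→R→W→T: bottleneck 4, flow now 16.
Augment S→R→U→Q→W→T: bottleneck 3, flow now 19. (uses reverse residual edge)
No augmenting path remains; maximum flow = 19.
By max-flow min-cut, the minimum cut capacity equals the max flow.
In the residual graph, reachable from S: {S, P, V}.
Min-cut edges: S→Q (7), S→R (10), V→T (2); capacity 7 + 10 + 2 = 19.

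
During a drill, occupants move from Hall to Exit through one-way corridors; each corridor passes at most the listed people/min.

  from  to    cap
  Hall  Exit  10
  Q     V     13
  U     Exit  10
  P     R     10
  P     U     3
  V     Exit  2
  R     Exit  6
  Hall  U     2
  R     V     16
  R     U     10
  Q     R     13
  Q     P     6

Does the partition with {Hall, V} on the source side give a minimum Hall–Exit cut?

No — its capacity is 14, but the minimum cut has capacity 12.

Given cut capacity: 2 + 10 + 2 = 14.
Augment Hall→Exit: bottleneck 10, flow now 10.
Augment Hall→U→Exit: bottleneck 2, flow now 12.
No augmenting path remains; maximum flow = 12.
In the residual graph, reachable from Hall: {Hall}.
Min-cut edges: Hall→U (2), Hall→Exit (10); capacity 2 + 10 = 12.
Cut capacity 14 exceeds the max flow 12, so it is not minimum.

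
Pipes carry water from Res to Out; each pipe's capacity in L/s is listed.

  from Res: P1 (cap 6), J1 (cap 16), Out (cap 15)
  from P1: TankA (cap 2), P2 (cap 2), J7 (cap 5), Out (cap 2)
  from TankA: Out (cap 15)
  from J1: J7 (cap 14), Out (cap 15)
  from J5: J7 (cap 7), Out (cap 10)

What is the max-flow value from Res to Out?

Augment Res→Out: bottleneck 15, flow now 15.
Augment Res→P1→Out: bottleneck 2, flow now 17.
Augment Res→J1→Out: bottleneck 15, flow now 32.
Augment Res→P1→TankA→Out: bottleneck 2, flow now 34.
No augmenting path remains; maximum flow = 34.
In the residual graph, reachable from Res: {Res, P1, P2, J1, J7}.
Min-cut edges: Res→Out (15), P1→TankA (2), P1→Out (2), J1→Out (15); capacity 15 + 2 + 2 + 15 = 34.
This cut is saturated, so no flow can exceed 34.

34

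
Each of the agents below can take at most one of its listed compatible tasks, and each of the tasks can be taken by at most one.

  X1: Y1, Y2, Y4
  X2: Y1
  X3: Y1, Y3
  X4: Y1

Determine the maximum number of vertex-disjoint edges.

3

Unit-capacity flow: source→left, listed edges, right→sink; max matching = max flow.
Augmenting path X1→Y1 (+1); matched 1.
Augmenting path X3→Y3 (+1); matched 2.
Augmenting path X2→Y1→X1→Y2 (+1); matched 3.
No augmenting path remains; maximum matching = 3.
König certificate: {X1, X3, Y1} is a vertex cover of size 3 (every listed pair touches it), so no matching can be larger.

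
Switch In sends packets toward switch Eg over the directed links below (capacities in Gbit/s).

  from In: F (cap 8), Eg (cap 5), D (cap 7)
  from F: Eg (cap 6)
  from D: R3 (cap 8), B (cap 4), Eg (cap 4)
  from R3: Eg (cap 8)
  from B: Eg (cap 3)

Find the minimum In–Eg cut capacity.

Augment In→Eg: bottleneck 5, flow now 5.
Augment In→F→Eg: bottleneck 6, flow now 11.
Augment In→D→Eg: bottleneck 4, flow now 15.
Augment In→D→R3→Eg: bottleneck 3, flow now 18.
No augmenting path remains; maximum flow = 18.
By max-flow min-cut, the minimum cut capacity equals the max flow.
In the residual graph, reachable from In: {In, F}.
Min-cut edges: In→D (7), In→Eg (5), F→Eg (6); capacity 7 + 5 + 6 = 18.

18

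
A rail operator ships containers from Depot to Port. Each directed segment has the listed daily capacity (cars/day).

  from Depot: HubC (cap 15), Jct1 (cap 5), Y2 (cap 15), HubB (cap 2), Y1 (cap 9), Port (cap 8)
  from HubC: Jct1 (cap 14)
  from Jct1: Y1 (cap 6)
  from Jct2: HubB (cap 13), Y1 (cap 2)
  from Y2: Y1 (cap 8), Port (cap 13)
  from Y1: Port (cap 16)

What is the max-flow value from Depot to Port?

37

Augment Depot→Port: bottleneck 8, flow now 8.
Augment Depot→Y2→Port: bottleneck 13, flow now 21.
Augment Depot→Y1→Port: bottleneck 9, flow now 30.
Augment Depot→Jct1→Y1→Port: bottleneck 5, flow now 35.
Augment Depot→Y2→Y1→Port: bottleneck 2, flow now 37.
No augmenting path remains; maximum flow = 37.
In the residual graph, reachable from Depot: {Depot, HubC, Jct1, Y2, HubB, Y1}.
Min-cut edges: Depot→Port (8), Y2→Port (13), Y1→Port (16); capacity 8 + 13 + 16 = 37.
This cut is saturated, so no flow can exceed 37.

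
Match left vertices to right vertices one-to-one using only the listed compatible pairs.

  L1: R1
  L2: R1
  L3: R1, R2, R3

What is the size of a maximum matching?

2

Unit-capacity flow: source→left, listed edges, right→sink; max matching = max flow.
Augmenting path L1→R1 (+1); matched 1.
Augmenting path L3→R2 (+1); matched 2.
No augmenting path remains; maximum matching = 2.
König certificate: {L3, R1} is a vertex cover of size 2 (every listed pair touches it), so no matching can be larger.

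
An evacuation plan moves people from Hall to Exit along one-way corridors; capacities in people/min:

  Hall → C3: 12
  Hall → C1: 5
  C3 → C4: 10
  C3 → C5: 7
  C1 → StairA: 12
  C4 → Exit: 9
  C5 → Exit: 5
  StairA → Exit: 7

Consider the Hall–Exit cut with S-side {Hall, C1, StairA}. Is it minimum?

No — its capacity is 19, but the minimum cut has capacity 17.

Given cut capacity: 12 + 7 = 19.
Augment Hall→C3→C4→Exit: bottleneck 9, flow now 9.
Augment Hall→C3→C5→Exit: bottleneck 3, flow now 12.
Augment Hall→C1→StairA→Exit: bottleneck 5, flow now 17.
No augmenting path remains; maximum flow = 17.
In the residual graph, reachable from Hall: {Hall}.
Min-cut edges: Hall→C3 (12), Hall→C1 (5); capacity 12 + 5 = 17.
Cut capacity 19 exceeds the max flow 17, so it is not minimum.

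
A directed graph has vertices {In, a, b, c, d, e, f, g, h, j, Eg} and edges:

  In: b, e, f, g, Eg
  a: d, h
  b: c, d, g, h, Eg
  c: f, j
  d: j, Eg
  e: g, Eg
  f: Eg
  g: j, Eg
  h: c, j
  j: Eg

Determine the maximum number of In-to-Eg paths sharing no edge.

5

Assign every edge capacity 1; by Menger, the answer equals the max flow.
Path In→Eg (+1); total 1.
Path In→b→Eg (+1); total 2.
Path In→e→Eg (+1); total 3.
Path In→f→Eg (+1); total 4.
Path In→g→Eg (+1); total 5.
No residual In→Eg path; max flow = 5.
Certifying cut of size 5: {In→Eg, In→b, In→e, In→f, In→g}.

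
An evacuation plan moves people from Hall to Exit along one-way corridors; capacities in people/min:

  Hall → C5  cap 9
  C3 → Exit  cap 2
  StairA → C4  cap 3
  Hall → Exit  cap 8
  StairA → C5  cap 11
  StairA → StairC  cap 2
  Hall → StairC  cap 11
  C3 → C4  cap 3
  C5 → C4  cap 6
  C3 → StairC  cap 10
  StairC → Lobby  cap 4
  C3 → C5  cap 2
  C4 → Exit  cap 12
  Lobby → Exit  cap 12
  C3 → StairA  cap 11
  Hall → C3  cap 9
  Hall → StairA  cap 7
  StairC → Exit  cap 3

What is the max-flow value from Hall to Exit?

29

Augment Hall→Exit: bottleneck 8, flow now 8.
Augment Hall→C3→Exit: bottleneck 2, flow now 10.
Augment Hall→StairC→Exit: bottleneck 3, flow now 13.
Augment Hall→C3→C4→Exit: bottleneck 3, flow now 16.
Augment Hall→StairA→C4→Exit: bottleneck 3, flow now 19.
Augment Hall→C5→C4→Exit: bottleneck 6, flow now 25.
Augment Hall→StairC→Lobby→Exit: bottleneck 4, flow now 29.
No augmenting path remains; maximum flow = 29.
In the residual graph, reachable from Hall: {Hall, C3, StairA, C5, StairC}.
Min-cut edges: Hall→Exit (8), C3→C4 (3), C3→Exit (2), StairA→C4 (3), C5→C4 (6), StairC→Lobby (4), StairC→Exit (3); capacity 8 + 3 + 2 + 3 + 6 + 4 + 3 = 29.
This cut is saturated, so no flow can exceed 29.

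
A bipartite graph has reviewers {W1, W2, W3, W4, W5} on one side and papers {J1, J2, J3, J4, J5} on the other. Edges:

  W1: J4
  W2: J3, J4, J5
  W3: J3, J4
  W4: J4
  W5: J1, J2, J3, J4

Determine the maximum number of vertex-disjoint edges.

4

Unit-capacity flow: source→left, listed edges, right→sink; max matching = max flow.
Augmenting path W1→J4 (+1); matched 1.
Augmenting path W2→J3 (+1); matched 2.
Augmenting path W5→J1 (+1); matched 3.
Augmenting path W3→J3→W2→J5 (+1); matched 4.
No augmenting path remains; maximum matching = 4.
König certificate: {W2, W3, W5, J4} is a vertex cover of size 4 (every listed pair touches it), so no matching can be larger.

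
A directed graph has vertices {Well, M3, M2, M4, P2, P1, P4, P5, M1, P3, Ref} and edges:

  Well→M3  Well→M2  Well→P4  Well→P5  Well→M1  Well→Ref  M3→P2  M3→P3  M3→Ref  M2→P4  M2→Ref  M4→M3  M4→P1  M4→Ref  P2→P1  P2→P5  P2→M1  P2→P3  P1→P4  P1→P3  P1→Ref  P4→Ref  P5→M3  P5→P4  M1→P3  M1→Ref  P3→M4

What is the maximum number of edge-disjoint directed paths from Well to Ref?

6

Assign every edge capacity 1; by Menger, the answer equals the max flow.
Path Well→Ref (+1); total 1.
Path Well→M3→Ref (+1); total 2.
Path Well→M2→Ref (+1); total 3.
Path Well→P4→Ref (+1); total 4.
Path Well→M1→Ref (+1); total 5.
Path Well→P5→M3→P2→P1→Ref (+1); total 6.
No residual Well→Ref path; max flow = 6.
Certifying cut of size 6: {Well→M1, Well→M2, Well→M3, Well→P4, Well→P5, Well→Ref}.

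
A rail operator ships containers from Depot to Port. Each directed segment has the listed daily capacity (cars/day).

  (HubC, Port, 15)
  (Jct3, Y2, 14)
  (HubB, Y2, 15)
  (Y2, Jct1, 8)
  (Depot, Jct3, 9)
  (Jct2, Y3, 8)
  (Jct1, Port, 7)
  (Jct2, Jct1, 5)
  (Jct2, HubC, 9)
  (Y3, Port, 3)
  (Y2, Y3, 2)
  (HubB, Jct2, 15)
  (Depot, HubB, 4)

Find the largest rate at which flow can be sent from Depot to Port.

Augment Depot→HubB→Y2→Y3→Port: bottleneck 2, flow now 2.
Augment Depot→HubB→Y2→Jct1→Port: bottleneck 2, flow now 4.
Augment Depot→Jct3→Y2→Jct1→Port: bottleneck 5, flow now 9.
Augment Depot→Jct3→Y2→HubB→Jct2→Y3→Port: bottleneck 1, flow now 10. (uses reverse residual edge)
Augment Depot→Jct3→Y2→HubB→Jct2→HubC→Port: bottleneck 3, flow now 13. (uses reverse residual edge)
No augmenting path remains; maximum flow = 13.
In the residual graph, reachable from Depot: {Depot}.
Min-cut edges: Depot→HubB (4), Depot→Jct3 (9); capacity 4 + 9 = 13.
This cut is saturated, so no flow can exceed 13.

13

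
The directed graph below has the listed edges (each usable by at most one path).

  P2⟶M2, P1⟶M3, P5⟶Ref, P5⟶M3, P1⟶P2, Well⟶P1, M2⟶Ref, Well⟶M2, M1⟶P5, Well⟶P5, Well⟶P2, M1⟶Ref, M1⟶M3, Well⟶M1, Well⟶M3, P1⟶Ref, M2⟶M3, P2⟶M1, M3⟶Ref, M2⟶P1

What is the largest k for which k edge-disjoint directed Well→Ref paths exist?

Assign every edge capacity 1; by Menger, the answer equals the max flow.
Path Well→M1→Ref (+1); total 1.
Path Well→M2→Ref (+1); total 2.
Path Well→P5→Ref (+1); total 3.
Path Well→P1→Ref (+1); total 4.
Path Well→M3→Ref (+1); total 5.
No residual Well→Ref path; max flow = 5.
Certifying cut of size 5: {M1→Ref, M2→Ref, M3→Ref, P1→Ref, P5→Ref}.

5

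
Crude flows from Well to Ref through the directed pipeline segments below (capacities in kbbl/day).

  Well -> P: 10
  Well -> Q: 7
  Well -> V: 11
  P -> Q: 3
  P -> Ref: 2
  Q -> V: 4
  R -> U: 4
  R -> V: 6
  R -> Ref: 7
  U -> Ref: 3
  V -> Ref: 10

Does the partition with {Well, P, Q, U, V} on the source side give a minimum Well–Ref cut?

Given cut capacity: 2 + 3 + 10 = 15.
Augment Well→P→Ref: bottleneck 2, flow now 2.
Augment Well→V→Ref: bottleneck 10, flow now 12.
No augmenting path remains; maximum flow = 12.
In the residual graph, reachable from Well: {Well, P, Q, V}.
Min-cut edges: P→Ref (2), V→Ref (10); capacity 2 + 10 = 12.
Cut capacity 15 exceeds the max flow 12, so it is not minimum.

No — its capacity is 15, but the minimum cut has capacity 12.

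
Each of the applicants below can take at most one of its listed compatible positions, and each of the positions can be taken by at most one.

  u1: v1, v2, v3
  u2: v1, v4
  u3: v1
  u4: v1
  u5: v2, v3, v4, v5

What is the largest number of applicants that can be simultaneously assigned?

Unit-capacity flow: source→left, listed edges, right→sink; max matching = max flow.
Augmenting path u1→v1 (+1); matched 1.
Augmenting path u2→v4 (+1); matched 2.
Augmenting path u5→v2 (+1); matched 3.
Augmenting path u3→v1→u1→v3 (+1); matched 4.
No augmenting path remains; maximum matching = 4.
König certificate: {u1, u2, u5, v1} is a vertex cover of size 4 (every listed pair touches it), so no matching can be larger.

4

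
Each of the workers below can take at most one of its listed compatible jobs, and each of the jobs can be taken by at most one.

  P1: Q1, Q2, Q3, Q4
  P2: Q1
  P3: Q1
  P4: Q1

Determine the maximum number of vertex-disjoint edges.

2

Unit-capacity flow: source→left, listed edges, right→sink; max matching = max flow.
Augmenting path P1→Q1 (+1); matched 1.
Augmenting path P2→Q1→P1→Q2 (+1); matched 2.
No augmenting path remains; maximum matching = 2.
König certificate: {P1, Q1} is a vertex cover of size 2 (every listed pair touches it), so no matching can be larger.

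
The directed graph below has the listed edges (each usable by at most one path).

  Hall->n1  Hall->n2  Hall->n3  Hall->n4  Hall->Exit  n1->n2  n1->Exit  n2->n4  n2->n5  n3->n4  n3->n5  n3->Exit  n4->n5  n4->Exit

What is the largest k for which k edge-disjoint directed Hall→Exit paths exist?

Assign every edge capacity 1; by Menger, the answer equals the max flow.
Path Hall→Exit (+1); total 1.
Path Hall→n1→Exit (+1); total 2.
Path Hall→n3→Exit (+1); total 3.
Path Hall→n4→Exit (+1); total 4.
No residual Hall→Exit path; max flow = 4.
Certifying cut of size 4: {Hall→Exit, Hall→n1, Hall→n3, n4→Exit}.

4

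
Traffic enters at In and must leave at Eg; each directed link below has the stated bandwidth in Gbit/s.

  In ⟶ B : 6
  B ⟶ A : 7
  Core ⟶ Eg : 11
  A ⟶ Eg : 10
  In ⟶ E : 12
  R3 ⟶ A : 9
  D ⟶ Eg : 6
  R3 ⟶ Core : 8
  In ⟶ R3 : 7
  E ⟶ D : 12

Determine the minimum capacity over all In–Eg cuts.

Augment In→R3→A→Eg: bottleneck 7, flow now 7.
Augment In→B→A→Eg: bottleneck 3, flow now 10.
Augment In→E→D→Eg: bottleneck 6, flow now 16.
Augment In→B→A→R3→Core→Eg: bottleneck 3, flow now 19. (uses reverse residual edge)
No augmenting path remains; maximum flow = 19.
By max-flow min-cut, the minimum cut capacity equals the max flow.
In the residual graph, reachable from In: {In, E, D}.
Min-cut edges: In→R3 (7), In→B (6), D→Eg (6); capacity 7 + 6 + 6 = 19.

19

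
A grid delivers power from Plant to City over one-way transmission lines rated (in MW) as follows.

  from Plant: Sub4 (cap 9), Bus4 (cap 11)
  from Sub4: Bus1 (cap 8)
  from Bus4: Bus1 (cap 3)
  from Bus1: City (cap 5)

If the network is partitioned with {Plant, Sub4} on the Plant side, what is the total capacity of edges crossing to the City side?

19

Edges leaving {Plant, Sub4}: Plant→Bus4 (11), Sub4→Bus1 (8).
Cut capacity = 11 + 8 = 19.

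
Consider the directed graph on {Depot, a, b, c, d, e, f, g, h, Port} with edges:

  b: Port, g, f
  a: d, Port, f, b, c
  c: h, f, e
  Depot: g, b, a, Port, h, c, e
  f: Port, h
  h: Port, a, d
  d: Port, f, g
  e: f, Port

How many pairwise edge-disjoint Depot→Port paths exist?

Assign every edge capacity 1; by Menger, the answer equals the max flow.
Path Depot→Port (+1); total 1.
Path Depot→a→Port (+1); total 2.
Path Depot→b→Port (+1); total 3.
Path Depot→e→Port (+1); total 4.
Path Depot→h→Port (+1); total 5.
Path Depot→c→f→Port (+1); total 6.
No residual Depot→Port path; max flow = 6.
Certifying cut of size 6: {Depot→Port, Depot→a, Depot→b, Depot→c, Depot→e, Depot→h}.

6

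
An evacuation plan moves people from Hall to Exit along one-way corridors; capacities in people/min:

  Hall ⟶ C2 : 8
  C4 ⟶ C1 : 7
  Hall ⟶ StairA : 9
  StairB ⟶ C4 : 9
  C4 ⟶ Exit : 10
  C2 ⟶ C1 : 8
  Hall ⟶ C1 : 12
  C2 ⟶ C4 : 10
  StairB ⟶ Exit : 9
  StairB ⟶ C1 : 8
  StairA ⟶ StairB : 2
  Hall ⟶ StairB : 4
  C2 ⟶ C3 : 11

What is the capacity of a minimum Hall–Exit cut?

14

Augment Hall→StairB→Exit: bottleneck 4, flow now 4.
Augment Hall→C2→C4→Exit: bottleneck 8, flow now 12.
Augment Hall→StairA→StairB→Exit: bottleneck 2, flow now 14.
No augmenting path remains; maximum flow = 14.
By max-flow min-cut, the minimum cut capacity equals the max flow.
In the residual graph, reachable from Hall: {Hall, C1, StairA}.
Min-cut edges: Hall→C2 (8), Hall→StairB (4), StairA→StairB (2); capacity 8 + 4 + 2 = 14.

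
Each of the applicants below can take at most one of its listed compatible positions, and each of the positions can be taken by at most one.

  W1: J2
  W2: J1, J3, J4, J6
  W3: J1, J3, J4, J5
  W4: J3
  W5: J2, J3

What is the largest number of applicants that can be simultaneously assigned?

4

Unit-capacity flow: source→left, listed edges, right→sink; max matching = max flow.
Augmenting path W1→J2 (+1); matched 1.
Augmenting path W2→J1 (+1); matched 2.
Augmenting path W3→J3 (+1); matched 3.
Augmenting path W4→J3→W3→J4 (+1); matched 4.
No augmenting path remains; maximum matching = 4.
König certificate: {W2, W3, J2, J3} is a vertex cover of size 4 (every listed pair touches it), so no matching can be larger.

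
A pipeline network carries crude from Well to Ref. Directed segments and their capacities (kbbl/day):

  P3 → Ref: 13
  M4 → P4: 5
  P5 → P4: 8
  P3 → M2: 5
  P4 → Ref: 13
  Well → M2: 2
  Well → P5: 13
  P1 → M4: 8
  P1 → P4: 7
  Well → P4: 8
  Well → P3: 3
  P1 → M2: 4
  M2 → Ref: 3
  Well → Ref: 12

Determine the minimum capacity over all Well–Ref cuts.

30

Augment Well→Ref: bottleneck 12, flow now 12.
Augment Well→P3→Ref: bottleneck 3, flow now 15.
Augment Well→P4→Ref: bottleneck 8, flow now 23.
Augment Well→M2→Ref: bottleneck 2, flow now 25.
Augment Well→P5→P4→Ref: bottleneck 5, flow now 30.
No augmenting path remains; maximum flow = 30.
By max-flow min-cut, the minimum cut capacity equals the max flow.
In the residual graph, reachable from Well: {Well, P5, P4}.
Min-cut edges: Well→P3 (3), Well→M2 (2), Well→Ref (12), P4→Ref (13); capacity 3 + 2 + 12 + 13 = 30.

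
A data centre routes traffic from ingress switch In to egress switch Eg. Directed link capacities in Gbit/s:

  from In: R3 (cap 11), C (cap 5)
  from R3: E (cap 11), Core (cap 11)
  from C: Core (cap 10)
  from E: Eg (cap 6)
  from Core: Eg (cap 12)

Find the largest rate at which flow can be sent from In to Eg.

16

Augment In→R3→E→Eg: bottleneck 6, flow now 6.
Augment In→R3→Core→Eg: bottleneck 5, flow now 11.
Augment In→C→Core→Eg: bottleneck 5, flow now 16.
No augmenting path remains; maximum flow = 16.
In the residual graph, reachable from In: {In}.
Min-cut edges: In→R3 (11), In→C (5); capacity 11 + 5 = 16.
This cut is saturated, so no flow can exceed 16.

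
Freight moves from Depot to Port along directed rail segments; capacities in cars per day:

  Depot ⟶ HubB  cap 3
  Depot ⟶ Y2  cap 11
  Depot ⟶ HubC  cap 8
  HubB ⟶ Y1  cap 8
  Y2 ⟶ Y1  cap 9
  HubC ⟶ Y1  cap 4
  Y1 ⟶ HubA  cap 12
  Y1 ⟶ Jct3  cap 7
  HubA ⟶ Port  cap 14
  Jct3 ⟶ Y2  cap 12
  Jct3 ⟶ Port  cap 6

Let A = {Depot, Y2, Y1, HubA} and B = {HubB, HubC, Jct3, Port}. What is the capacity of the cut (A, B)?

32

Edges leaving {Depot, Y2, Y1, HubA}: Depot→HubB (3), Depot→HubC (8), Y1→Jct3 (7), HubA→Port (14).
Cut capacity = 3 + 8 + 7 + 14 = 32.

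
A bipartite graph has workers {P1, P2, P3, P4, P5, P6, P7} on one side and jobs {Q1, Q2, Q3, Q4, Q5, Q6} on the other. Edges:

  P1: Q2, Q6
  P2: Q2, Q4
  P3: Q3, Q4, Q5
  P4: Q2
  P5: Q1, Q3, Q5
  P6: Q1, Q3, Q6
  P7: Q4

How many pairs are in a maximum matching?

6

Unit-capacity flow: source→left, listed edges, right→sink; max matching = max flow.
Augmenting path P1→Q2 (+1); matched 1.
Augmenting path P2→Q4 (+1); matched 2.
Augmenting path P3→Q3 (+1); matched 3.
Augmenting path P5→Q1 (+1); matched 4.
Augmenting path P6→Q6 (+1); matched 5.
Augmenting path P4→Q2→P1→Q6→P6→Q1→P5→Q5 (+1); matched 6.
No augmenting path remains; maximum matching = 6.
König certificate: {P1, P3, P5, P6, Q2, Q4} is a vertex cover of size 6 (every listed pair touches it), so no matching can be larger.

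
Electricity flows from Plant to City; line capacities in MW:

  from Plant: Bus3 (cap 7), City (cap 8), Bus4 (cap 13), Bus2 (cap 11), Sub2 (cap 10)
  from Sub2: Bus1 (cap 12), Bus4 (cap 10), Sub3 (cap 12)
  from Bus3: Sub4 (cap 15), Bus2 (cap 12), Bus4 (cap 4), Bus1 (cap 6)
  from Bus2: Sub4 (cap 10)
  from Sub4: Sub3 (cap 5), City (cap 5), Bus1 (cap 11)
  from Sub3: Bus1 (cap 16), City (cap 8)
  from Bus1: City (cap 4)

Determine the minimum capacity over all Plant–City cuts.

Augment Plant→City: bottleneck 8, flow now 8.
Augment Plant→Sub2→Sub3→City: bottleneck 8, flow now 16.
Augment Plant→Sub2→Bus1→City: bottleneck 2, flow now 18.
Augment Plant→Bus3→Sub4→City: bottleneck 5, flow now 23.
Augment Plant→Bus3→Bus1→City: bottleneck 2, flow now 25.
No augmenting path remains; maximum flow = 25.
By max-flow min-cut, the minimum cut capacity equals the max flow.
In the residual graph, reachable from Plant: {Plant, Sub2, Bus3, Bus4, Bus2, Sub4, Sub3, Bus1}.
Min-cut edges: Plant→City (8), Sub4→City (5), Sub3→City (8), Bus1→City (4); capacity 8 + 5 + 8 + 4 = 25.

25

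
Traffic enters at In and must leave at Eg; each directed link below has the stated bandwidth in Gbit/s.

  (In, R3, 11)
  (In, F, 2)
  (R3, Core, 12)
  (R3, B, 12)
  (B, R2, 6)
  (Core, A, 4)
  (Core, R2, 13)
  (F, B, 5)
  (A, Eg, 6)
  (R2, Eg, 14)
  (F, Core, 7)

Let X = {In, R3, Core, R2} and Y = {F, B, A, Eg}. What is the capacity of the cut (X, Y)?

Edges leaving {In, R3, Core, R2}: In→F (2), R3→B (12), Core→A (4), R2→Eg (14).
Cut capacity = 2 + 12 + 4 + 14 = 32.

32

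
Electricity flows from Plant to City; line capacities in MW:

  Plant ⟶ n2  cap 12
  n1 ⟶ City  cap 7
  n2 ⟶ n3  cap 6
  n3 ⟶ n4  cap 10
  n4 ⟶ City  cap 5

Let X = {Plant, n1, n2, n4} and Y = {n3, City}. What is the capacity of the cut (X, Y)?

Edges leaving {Plant, n1, n2, n4}: n1→City (7), n2→n3 (6), n4→City (5).
Cut capacity = 7 + 6 + 5 = 18.

18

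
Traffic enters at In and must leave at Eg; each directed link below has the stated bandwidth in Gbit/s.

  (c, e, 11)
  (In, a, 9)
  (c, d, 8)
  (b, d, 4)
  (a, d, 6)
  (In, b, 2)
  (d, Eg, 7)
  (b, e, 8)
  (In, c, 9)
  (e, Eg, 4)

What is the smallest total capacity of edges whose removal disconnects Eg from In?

Augment In→a→d→Eg: bottleneck 6, flow now 6.
Augment In→b→d→Eg: bottleneck 1, flow now 7.
Augment In→b→e→Eg: bottleneck 1, flow now 8.
Augment In→c→e→Eg: bottleneck 3, flow now 11.
No augmenting path remains; maximum flow = 11.
By max-flow min-cut, the minimum cut capacity equals the max flow.
In the residual graph, reachable from In: {In, a, b, c, d, e}.
Min-cut edges: d→Eg (7), e→Eg (4); capacity 7 + 4 = 11.

11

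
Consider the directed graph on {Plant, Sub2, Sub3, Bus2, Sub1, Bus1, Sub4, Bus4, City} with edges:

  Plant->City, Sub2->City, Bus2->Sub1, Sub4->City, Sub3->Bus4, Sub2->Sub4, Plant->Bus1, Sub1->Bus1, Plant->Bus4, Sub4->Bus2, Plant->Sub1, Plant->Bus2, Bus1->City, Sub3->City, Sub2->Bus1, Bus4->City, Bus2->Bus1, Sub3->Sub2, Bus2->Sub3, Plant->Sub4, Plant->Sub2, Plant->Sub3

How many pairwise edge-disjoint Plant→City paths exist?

6

Assign every edge capacity 1; by Menger, the answer equals the max flow.
Path Plant→City (+1); total 1.
Path Plant→Sub2→City (+1); total 2.
Path Plant→Sub3→City (+1); total 3.
Path Plant→Bus1→City (+1); total 4.
Path Plant→Sub4→City (+1); total 5.
Path Plant→Bus4→City (+1); total 6.
No residual Plant→City path; max flow = 6.
Certifying cut of size 6: {Bus1→City, Bus4→City, Plant→City, Sub2→City, Sub3→City, Sub4→City}.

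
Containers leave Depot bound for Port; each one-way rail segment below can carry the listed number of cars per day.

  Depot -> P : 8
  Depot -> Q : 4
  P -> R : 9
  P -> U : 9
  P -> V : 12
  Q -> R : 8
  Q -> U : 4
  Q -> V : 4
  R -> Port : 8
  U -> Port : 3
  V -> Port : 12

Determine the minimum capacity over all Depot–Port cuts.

12

Augment Depot→P→R→Port: bottleneck 8, flow now 8.
Augment Depot→Q→U→Port: bottleneck 3, flow now 11.
Augment Depot→Q→V→Port: bottleneck 1, flow now 12.
No augmenting path remains; maximum flow = 12.
By max-flow min-cut, the minimum cut capacity equals the max flow.
In the residual graph, reachable from Depot: {Depot}.
Min-cut edges: Depot→P (8), Depot→Q (4); capacity 8 + 4 = 12.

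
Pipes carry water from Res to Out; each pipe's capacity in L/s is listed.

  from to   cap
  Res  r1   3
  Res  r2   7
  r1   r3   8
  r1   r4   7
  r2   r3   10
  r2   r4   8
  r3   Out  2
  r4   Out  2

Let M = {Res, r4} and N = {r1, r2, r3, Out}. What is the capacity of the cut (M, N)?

Edges leaving {Res, r4}: Res→r1 (3), Res→r2 (7), r4→Out (2).
Cut capacity = 3 + 7 + 2 = 12.

12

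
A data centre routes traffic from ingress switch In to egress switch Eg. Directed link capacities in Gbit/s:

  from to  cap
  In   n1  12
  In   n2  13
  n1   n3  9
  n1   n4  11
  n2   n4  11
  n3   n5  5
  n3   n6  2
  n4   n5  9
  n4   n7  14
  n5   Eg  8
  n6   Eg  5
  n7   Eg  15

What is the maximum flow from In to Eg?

23

Augment In→n1→n3→n5→Eg: bottleneck 5, flow now 5.
Augment In→n1→n3→n6→Eg: bottleneck 2, flow now 7.
Augment In→n1→n4→n5→Eg: bottleneck 3, flow now 10.
Augment In→n1→n4→n7→Eg: bottleneck 2, flow now 12.
Augment In→n2→n4→n7→Eg: bottleneck 11, flow now 23.
No augmenting path remains; maximum flow = 23.
In the residual graph, reachable from In: {In, n2}.
Min-cut edges: In→n1 (12), n2→n4 (11); capacity 12 + 11 = 23.
This cut is saturated, so no flow can exceed 23.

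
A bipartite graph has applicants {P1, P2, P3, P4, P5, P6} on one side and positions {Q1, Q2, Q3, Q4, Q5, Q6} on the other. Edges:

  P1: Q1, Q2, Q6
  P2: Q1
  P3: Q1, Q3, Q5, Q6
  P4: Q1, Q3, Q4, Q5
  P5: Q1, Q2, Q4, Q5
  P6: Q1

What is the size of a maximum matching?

5

Unit-capacity flow: source→left, listed edges, right→sink; max matching = max flow.
Augmenting path P1→Q1 (+1); matched 1.
Augmenting path P3→Q3 (+1); matched 2.
Augmenting path P4→Q4 (+1); matched 3.
Augmenting path P5→Q2 (+1); matched 4.
Augmenting path P2→Q1→P1→Q6 (+1); matched 5.
No augmenting path remains; maximum matching = 5.
König certificate: {P1, P3, P4, P5, Q1} is a vertex cover of size 5 (every listed pair touches it), so no matching can be larger.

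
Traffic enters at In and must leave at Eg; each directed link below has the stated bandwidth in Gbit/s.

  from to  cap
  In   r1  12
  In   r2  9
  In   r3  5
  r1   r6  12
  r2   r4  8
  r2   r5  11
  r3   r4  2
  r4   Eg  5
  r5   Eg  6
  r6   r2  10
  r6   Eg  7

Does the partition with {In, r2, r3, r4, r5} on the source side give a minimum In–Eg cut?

Given cut capacity: 12 + 5 + 6 = 23.
Augment In→r1→r6→Eg: bottleneck 7, flow now 7.
Augment In→r2→r4→Eg: bottleneck 5, flow now 12.
Augment In→r2→r5→Eg: bottleneck 4, flow now 16.
Augment In→r1→r6→r2→r5→Eg: bottleneck 2, flow now 18.
No augmenting path remains; maximum flow = 18.
In the residual graph, reachable from In: {In, r1, r2, r3, r4, r5, r6}.
Min-cut edges: r4→Eg (5), r5→Eg (6), r6→Eg (7); capacity 5 + 6 + 7 = 18.
Cut capacity 23 exceeds the max flow 18, so it is not minimum.

No — its capacity is 23, but the minimum cut has capacity 18.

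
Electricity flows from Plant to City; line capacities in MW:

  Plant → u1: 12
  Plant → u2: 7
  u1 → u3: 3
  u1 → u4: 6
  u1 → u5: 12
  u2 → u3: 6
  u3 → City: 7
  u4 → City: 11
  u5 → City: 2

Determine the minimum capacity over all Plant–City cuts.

15

Augment Plant→u1→u3→City: bottleneck 3, flow now 3.
Augment Plant→u1→u4→City: bottleneck 6, flow now 9.
Augment Plant→u1→u5→City: bottleneck 2, flow now 11.
Augment Plant→u2→u3→City: bottleneck 4, flow now 15.
No augmenting path remains; maximum flow = 15.
By max-flow min-cut, the minimum cut capacity equals the max flow.
In the residual graph, reachable from Plant: {Plant, u1, u2, u3, u5}.
Min-cut edges: u1→u4 (6), u3→City (7), u5→City (2); capacity 6 + 7 + 2 = 15.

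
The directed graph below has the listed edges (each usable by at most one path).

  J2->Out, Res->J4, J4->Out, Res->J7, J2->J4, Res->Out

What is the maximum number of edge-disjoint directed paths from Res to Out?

Assign every edge capacity 1; by Menger, the answer equals the max flow.
Path Res→Out (+1); total 1.
Path Res→J4→Out (+1); total 2.
No residual Res→Out path; max flow = 2.
Certifying cut of size 2: {Res→J4, Res→Out}.

2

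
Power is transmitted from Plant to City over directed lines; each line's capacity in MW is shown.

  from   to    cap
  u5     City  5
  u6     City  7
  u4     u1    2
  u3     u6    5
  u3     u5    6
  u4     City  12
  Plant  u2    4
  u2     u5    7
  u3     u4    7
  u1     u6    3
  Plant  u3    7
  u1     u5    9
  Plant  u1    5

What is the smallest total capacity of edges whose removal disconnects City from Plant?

Augment Plant→u1→u5→City: bottleneck 5, flow now 5.
Augment Plant→u3→u4→City: bottleneck 7, flow now 12.
Augment Plant→u2→u5→u1→u6→City: bottleneck 3, flow now 15. (uses reverse residual edge)
No augmenting path remains; maximum flow = 15.
By max-flow min-cut, the minimum cut capacity equals the max flow.
In the residual graph, reachable from Plant: {Plant, u1, u2, u5}.
Min-cut edges: Plant→u3 (7), u1→u6 (3), u5→City (5); capacity 7 + 3 + 5 = 15.

15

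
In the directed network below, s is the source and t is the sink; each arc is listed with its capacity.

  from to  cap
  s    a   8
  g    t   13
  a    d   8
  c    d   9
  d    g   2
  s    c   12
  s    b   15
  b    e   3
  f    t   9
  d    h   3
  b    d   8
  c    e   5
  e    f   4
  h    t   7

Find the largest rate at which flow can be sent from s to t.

Augment s→a→d→g→t: bottleneck 2, flow now 2.
Augment s→a→d→h→t: bottleneck 3, flow now 5.
Augment s→b→e→f→t: bottleneck 3, flow now 8.
Augment s→c→e→f→t: bottleneck 1, flow now 9.
No augmenting path remains; maximum flow = 9.
In the residual graph, reachable from s: {s, a, b, c, d, e}.
Min-cut edges: d→g (2), d→h (3), e→f (4); capacity 2 + 3 + 4 = 9.
This cut is saturated, so no flow can exceed 9.

9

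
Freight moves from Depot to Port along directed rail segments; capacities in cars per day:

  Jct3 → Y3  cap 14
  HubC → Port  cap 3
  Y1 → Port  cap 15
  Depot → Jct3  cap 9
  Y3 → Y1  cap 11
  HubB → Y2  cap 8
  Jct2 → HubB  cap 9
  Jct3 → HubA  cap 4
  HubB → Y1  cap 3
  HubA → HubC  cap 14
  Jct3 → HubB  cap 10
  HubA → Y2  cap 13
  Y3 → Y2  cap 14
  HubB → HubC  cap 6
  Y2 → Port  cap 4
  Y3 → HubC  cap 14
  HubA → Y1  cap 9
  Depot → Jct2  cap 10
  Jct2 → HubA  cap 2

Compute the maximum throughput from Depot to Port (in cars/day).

19

Augment Depot→Jct2→HubA→Y2→Port: bottleneck 2, flow now 2.
Augment Depot→Jct2→HubB→Y2→Port: bottleneck 2, flow now 4.
Augment Depot→Jct2→HubB→Y1→Port: bottleneck 3, flow now 7.
Augment Depot→Jct2→HubB→HubC→Port: bottleneck 3, flow now 10.
Augment Depot→Jct3→HubA→Y1→Port: bottleneck 4, flow now 14.
Augment Depot→Jct3→Y3→Y1→Port: bottleneck 5, flow now 19.
No augmenting path remains; maximum flow = 19.
In the residual graph, reachable from Depot: {Depot}.
Min-cut edges: Depot→Jct2 (10), Depot→Jct3 (9); capacity 10 + 9 = 19.
This cut is saturated, so no flow can exceed 19.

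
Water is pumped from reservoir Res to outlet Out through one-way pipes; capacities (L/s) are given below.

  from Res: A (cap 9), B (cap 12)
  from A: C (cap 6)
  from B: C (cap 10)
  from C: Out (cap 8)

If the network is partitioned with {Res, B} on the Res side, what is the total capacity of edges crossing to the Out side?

19

Edges leaving {Res, B}: Res→A (9), B→C (10).
Cut capacity = 9 + 10 = 19.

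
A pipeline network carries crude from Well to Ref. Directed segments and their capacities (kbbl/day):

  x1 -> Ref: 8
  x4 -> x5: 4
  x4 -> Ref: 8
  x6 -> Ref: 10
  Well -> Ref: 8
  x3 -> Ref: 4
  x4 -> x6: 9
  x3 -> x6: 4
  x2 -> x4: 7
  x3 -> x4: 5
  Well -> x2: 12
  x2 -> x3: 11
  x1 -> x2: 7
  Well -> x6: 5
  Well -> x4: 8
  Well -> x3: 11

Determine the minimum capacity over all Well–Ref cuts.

30

Augment Well→Ref: bottleneck 8, flow now 8.
Augment Well→x3→Ref: bottleneck 4, flow now 12.
Augment Well→x4→Ref: bottleneck 8, flow now 20.
Augment Well→x6→Ref: bottleneck 5, flow now 25.
Augment Well→x3→x6→Ref: bottleneck 4, flow now 29.
Augment Well→x2→x4→x6→Ref: bottleneck 1, flow now 30.
No augmenting path remains; maximum flow = 30.
By max-flow min-cut, the minimum cut capacity equals the max flow.
In the residual graph, reachable from Well: {Well, x2, x3, x4, x5, x6}.
Min-cut edges: Well→Ref (8), x3→Ref (4), x4→Ref (8), x6→Ref (10); capacity 8 + 4 + 8 + 10 = 30.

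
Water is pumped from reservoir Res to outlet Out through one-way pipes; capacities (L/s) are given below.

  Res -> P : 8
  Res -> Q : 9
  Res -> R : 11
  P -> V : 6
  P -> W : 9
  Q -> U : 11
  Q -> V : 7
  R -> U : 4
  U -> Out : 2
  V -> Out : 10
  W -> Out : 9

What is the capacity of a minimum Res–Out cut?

17

Augment Res→P→V→Out: bottleneck 6, flow now 6.
Augment Res→P→W→Out: bottleneck 2, flow now 8.
Augment Res→Q→U→Out: bottleneck 2, flow now 10.
Augment Res→Q→V→Out: bottleneck 4, flow now 14.
Augment Res→Q→V→P→W→Out: bottleneck 3, flow now 17. (uses reverse residual edge)
No augmenting path remains; maximum flow = 17.
By max-flow min-cut, the minimum cut capacity equals the max flow.
In the residual graph, reachable from Res: {Res, Q, R, U}.
Min-cut edges: Res→P (8), Q→V (7), U→Out (2); capacity 8 + 7 + 2 = 17.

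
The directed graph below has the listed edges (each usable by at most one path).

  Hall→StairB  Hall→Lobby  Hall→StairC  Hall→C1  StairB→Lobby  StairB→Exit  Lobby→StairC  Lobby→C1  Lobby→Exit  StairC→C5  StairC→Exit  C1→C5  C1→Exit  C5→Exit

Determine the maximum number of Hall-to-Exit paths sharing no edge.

Assign every edge capacity 1; by Menger, the answer equals the max flow.
Path Hall→StairB→Exit (+1); total 1.
Path Hall→Lobby→Exit (+1); total 2.
Path Hall→StairC→Exit (+1); total 3.
Path Hall→C1→Exit (+1); total 4.
No residual Hall→Exit path; max flow = 4.
Certifying cut of size 4: {Hall→C1, Hall→Lobby, Hall→StairB, Hall→StairC}.

4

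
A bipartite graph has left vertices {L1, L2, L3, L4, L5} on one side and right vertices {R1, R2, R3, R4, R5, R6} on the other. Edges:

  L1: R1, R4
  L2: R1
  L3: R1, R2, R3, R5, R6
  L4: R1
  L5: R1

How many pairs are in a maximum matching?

3

Unit-capacity flow: source→left, listed edges, right→sink; max matching = max flow.
Augmenting path L1→R1 (+1); matched 1.
Augmenting path L3→R2 (+1); matched 2.
Augmenting path L2→R1→L1→R4 (+1); matched 3.
No augmenting path remains; maximum matching = 3.
König certificate: {L1, L3, R1} is a vertex cover of size 3 (every listed pair touches it), so no matching can be larger.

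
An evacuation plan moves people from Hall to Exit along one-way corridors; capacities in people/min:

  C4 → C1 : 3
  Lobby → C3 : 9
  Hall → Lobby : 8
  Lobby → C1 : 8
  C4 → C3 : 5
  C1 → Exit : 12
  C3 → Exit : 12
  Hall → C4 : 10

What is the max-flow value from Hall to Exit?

Augment Hall→C4→C1→Exit: bottleneck 3, flow now 3.
Augment Hall→C4→C3→Exit: bottleneck 5, flow now 8.
Augment Hall→Lobby→C1→Exit: bottleneck 8, flow now 16.
No augmenting path remains; maximum flow = 16.
In the residual graph, reachable from Hall: {Hall, C4}.
Min-cut edges: Hall→Lobby (8), C4→C1 (3), C4→C3 (5); capacity 8 + 3 + 5 = 16.
This cut is saturated, so no flow can exceed 16.

16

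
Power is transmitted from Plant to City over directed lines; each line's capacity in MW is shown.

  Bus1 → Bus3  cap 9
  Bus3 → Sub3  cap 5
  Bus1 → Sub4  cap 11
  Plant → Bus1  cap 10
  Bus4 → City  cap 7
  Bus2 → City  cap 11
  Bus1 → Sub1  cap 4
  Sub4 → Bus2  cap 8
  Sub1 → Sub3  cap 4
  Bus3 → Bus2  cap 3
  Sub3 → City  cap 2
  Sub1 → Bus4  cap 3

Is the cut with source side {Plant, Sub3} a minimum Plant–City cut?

No — its capacity is 12, but the minimum cut has capacity 10.

Given cut capacity: 10 + 2 = 12.
Augment Plant→Bus1→Sub4→Bus2→City: bottleneck 8, flow now 8.
Augment Plant→Bus1→Sub1→Sub3→City: bottleneck 2, flow now 10.
No augmenting path remains; maximum flow = 10.
In the residual graph, reachable from Plant: {Plant}.
Min-cut edges: Plant→Bus1 (10); capacity 10 = 10.
Cut capacity 12 exceeds the max flow 10, so it is not minimum.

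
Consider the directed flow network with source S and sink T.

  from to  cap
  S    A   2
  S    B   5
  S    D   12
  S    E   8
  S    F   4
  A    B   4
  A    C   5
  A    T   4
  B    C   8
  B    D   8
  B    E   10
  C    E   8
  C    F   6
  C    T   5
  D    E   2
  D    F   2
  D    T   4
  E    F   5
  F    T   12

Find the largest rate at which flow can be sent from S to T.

Augment S→A→T: bottleneck 2, flow now 2.
Augment S→D→T: bottleneck 4, flow now 6.
Augment S→F→T: bottleneck 4, flow now 10.
Augment S→B→C→T: bottleneck 5, flow now 15.
Augment S→D→F→T: bottleneck 2, flow now 17.
Augment S→E→F→T: bottleneck 5, flow now 22.
No augmenting path remains; maximum flow = 22.
In the residual graph, reachable from S: {S, D, E}.
Min-cut edges: S→A (2), S→B (5), S→F (4), D→F (2), D→T (4), E→F (5); capacity 2 + 5 + 4 + 2 + 4 + 5 = 22.
This cut is saturated, so no flow can exceed 22.

22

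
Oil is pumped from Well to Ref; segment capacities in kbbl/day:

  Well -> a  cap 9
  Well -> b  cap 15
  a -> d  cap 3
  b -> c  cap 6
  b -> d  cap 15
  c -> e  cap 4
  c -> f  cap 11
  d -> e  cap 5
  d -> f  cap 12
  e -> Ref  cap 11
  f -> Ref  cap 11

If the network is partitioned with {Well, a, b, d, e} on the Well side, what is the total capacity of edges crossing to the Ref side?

Edges leaving {Well, a, b, d, e}: b→c (6), d→f (12), e→Ref (11).
Cut capacity = 6 + 12 + 11 = 29.

29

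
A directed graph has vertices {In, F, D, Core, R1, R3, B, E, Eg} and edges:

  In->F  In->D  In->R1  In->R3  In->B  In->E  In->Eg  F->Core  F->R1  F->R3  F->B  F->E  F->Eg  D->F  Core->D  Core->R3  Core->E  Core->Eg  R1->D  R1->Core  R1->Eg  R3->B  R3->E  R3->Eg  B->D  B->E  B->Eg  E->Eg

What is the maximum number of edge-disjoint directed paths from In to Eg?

7

Assign every edge capacity 1; by Menger, the answer equals the max flow.
Path In→Eg (+1); total 1.
Path In→F→Eg (+1); total 2.
Path In→R1→Eg (+1); total 3.
Path In→R3→Eg (+1); total 4.
Path In→B→Eg (+1); total 5.
Path In→E→Eg (+1); total 6.
Path In→D→F→Core→Eg (+1); total 7.
No residual In→Eg path; max flow = 7.
Certifying cut of size 7: {In→B, In→D, In→E, In→Eg, In→F, In→R1, In→R3}.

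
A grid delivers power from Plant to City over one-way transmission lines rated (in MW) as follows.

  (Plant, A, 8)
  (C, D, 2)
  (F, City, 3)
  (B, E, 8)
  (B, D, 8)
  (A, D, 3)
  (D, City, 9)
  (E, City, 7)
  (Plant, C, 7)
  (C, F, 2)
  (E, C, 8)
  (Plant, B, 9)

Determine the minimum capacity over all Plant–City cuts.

16

Augment Plant→A→D→City: bottleneck 3, flow now 3.
Augment Plant→B→D→City: bottleneck 6, flow now 9.
Augment Plant→B→E→City: bottleneck 3, flow now 12.
Augment Plant→C→F→City: bottleneck 2, flow now 14.
Augment Plant→C→D→B→E→City: bottleneck 2, flow now 16. (uses reverse residual edge)
No augmenting path remains; maximum flow = 16.
By max-flow min-cut, the minimum cut capacity equals the max flow.
In the residual graph, reachable from Plant: {Plant, A, C}.
Min-cut edges: Plant→B (9), A→D (3), C→D (2), C→F (2); capacity 9 + 3 + 2 + 2 = 16.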